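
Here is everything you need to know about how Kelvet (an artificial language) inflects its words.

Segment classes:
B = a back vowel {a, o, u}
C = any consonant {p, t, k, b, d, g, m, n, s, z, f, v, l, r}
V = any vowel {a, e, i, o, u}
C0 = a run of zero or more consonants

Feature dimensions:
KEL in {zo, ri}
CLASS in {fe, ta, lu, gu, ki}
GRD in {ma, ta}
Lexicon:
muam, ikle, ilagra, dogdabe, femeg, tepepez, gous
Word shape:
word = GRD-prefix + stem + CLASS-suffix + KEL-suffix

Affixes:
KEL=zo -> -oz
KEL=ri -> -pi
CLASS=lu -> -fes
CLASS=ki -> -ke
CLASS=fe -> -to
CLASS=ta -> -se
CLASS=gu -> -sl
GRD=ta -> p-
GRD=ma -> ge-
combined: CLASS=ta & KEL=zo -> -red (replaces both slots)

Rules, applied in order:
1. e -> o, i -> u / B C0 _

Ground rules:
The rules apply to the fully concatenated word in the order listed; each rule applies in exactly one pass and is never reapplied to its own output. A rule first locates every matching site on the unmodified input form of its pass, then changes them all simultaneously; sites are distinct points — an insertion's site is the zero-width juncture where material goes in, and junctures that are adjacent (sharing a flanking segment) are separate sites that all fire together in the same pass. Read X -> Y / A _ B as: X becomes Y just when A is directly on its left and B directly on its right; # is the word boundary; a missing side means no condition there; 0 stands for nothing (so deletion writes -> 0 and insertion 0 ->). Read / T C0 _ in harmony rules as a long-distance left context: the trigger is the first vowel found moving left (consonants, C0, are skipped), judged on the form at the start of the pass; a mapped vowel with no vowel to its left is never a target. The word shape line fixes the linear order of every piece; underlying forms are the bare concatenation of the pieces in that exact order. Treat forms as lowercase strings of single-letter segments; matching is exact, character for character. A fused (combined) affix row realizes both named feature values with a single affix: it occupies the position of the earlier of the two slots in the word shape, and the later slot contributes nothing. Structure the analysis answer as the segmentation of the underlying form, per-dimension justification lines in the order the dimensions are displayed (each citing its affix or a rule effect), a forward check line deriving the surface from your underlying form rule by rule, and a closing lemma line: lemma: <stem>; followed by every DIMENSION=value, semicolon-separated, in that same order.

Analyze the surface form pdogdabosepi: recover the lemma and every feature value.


underlying: p-dogdabe-se-pi
KEL=ri - signalled by the affix -pi
CLASS=ta - signalled by the affix -se
GRD=ta - signalled by the affix p-
check: pdogdabesepi -> pdogdabosepi
lemma: dogdabe; KEL=ri; CLASS=ta; GRD=ta


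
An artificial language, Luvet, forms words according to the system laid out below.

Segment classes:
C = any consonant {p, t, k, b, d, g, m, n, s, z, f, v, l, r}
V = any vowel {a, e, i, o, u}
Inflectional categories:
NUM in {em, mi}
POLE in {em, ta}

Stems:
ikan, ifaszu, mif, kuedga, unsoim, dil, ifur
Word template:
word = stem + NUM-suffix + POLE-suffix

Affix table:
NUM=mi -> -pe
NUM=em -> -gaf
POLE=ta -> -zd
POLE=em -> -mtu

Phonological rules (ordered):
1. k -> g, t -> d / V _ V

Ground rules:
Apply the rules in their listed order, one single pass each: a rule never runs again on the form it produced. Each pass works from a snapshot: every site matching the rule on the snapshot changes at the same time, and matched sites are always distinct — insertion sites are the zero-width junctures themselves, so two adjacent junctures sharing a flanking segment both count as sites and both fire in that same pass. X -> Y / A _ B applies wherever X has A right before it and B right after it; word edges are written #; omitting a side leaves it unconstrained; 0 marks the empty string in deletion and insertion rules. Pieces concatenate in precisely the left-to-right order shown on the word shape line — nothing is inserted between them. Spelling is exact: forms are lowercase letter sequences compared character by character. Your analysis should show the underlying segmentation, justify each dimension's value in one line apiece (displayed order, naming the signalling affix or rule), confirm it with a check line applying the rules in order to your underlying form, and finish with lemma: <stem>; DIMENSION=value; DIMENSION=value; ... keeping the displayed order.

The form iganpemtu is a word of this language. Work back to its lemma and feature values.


underlying: ikan-pe-mtu
NUM=mi - signalled by the affix -pe
POLE=em - signalled by the affix -mtu
check: ikanpemtu -> iganpemtu
lemma: ikan; NUM=mi; POLE=em


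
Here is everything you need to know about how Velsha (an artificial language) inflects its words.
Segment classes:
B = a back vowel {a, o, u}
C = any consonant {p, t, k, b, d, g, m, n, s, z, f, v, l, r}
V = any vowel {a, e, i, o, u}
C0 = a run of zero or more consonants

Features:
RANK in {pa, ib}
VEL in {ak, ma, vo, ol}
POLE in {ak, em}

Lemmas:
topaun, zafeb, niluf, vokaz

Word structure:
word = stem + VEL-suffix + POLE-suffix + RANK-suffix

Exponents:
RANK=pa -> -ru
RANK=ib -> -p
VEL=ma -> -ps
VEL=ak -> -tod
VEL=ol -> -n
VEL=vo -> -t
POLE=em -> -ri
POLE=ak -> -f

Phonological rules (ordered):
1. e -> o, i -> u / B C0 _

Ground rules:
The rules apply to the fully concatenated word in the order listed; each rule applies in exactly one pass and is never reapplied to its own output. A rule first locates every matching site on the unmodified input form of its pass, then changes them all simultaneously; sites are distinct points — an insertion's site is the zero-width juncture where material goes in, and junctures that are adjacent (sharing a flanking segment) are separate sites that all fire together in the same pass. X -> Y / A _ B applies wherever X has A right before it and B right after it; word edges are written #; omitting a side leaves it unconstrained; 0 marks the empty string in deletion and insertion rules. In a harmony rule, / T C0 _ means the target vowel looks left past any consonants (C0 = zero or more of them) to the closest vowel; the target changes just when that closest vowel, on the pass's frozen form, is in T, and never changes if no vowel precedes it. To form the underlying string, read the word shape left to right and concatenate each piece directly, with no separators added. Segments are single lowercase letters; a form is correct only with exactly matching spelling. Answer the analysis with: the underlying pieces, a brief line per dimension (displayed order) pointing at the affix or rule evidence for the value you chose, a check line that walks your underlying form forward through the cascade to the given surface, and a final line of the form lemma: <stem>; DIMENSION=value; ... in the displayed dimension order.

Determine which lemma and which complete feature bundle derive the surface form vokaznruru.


underlying: vokaz-n-ri-ru
RANK=pa - signalled by the affix -ru
VEL=ol - signalled by the affix -n
POLE=em - signalled by the affix -ri
check: vokaznriru -> vokaznruru
lemma: vokaz; RANK=pa; VEL=ol; POLE=em


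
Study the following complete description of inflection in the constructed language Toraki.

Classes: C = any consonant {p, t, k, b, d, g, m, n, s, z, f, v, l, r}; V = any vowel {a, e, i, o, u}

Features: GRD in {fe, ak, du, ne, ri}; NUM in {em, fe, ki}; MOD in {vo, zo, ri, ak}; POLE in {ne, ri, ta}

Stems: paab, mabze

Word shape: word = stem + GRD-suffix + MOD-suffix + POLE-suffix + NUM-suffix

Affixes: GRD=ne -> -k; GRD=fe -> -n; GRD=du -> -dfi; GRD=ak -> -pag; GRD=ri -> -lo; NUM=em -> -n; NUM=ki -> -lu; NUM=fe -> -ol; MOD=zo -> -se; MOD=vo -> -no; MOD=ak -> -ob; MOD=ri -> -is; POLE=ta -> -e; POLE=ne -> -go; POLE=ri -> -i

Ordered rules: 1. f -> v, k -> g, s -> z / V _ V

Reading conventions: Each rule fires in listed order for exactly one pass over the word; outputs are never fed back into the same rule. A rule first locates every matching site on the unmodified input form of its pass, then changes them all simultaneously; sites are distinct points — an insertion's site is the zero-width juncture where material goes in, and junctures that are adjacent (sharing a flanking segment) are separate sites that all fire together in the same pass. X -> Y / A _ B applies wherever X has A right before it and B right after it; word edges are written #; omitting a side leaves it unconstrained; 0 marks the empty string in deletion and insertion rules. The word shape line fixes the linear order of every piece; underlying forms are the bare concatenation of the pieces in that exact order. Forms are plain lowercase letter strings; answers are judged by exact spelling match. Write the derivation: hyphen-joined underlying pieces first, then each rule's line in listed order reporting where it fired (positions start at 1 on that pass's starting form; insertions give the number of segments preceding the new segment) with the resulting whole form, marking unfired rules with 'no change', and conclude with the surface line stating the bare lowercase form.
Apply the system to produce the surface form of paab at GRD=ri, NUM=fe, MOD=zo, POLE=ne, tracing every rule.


underlying: paab-lo-se-go-ol
1. f -> v, k -> g, s -> z / V _ V: fires at position(s) 7: paablozegool
surface: paablozegool


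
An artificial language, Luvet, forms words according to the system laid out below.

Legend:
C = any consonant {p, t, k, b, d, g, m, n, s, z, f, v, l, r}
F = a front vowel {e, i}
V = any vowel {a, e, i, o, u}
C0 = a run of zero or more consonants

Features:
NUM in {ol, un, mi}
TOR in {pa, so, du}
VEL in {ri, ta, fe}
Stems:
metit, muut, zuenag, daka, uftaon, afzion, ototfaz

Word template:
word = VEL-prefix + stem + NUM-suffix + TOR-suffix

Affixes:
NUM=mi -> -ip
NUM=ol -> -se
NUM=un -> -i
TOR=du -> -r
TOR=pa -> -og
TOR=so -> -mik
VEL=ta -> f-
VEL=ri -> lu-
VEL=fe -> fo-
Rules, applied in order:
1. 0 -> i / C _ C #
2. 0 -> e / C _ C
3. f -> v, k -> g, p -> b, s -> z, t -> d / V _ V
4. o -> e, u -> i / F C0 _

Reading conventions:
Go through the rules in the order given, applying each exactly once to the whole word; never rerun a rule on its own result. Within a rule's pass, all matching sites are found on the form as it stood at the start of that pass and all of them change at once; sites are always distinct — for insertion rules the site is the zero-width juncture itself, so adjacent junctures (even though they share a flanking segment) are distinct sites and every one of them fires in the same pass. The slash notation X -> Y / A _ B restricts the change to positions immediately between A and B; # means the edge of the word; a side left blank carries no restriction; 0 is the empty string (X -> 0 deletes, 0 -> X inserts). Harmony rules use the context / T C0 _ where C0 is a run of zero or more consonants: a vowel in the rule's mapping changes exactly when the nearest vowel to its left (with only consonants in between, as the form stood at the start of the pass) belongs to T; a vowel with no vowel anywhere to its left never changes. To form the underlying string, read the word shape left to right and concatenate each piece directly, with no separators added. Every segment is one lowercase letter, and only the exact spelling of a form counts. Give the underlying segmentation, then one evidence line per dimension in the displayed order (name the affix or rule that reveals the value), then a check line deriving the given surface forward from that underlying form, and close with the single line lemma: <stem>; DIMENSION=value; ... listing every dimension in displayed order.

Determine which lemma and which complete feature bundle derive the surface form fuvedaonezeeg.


underlying: f-uftaon-se-og
NUM=ol - signalled by the affix -se
TOR=pa - signalled by the affix -og
VEL=ta - signalled by the affix f-
check: fuftaonseog -> fuftaonseog -> fufetaoneseog -> fuvedaonezeog -> fuvedaonezeeg
lemma: uftaon; NUM=ol; TOR=pa; VEL=ta


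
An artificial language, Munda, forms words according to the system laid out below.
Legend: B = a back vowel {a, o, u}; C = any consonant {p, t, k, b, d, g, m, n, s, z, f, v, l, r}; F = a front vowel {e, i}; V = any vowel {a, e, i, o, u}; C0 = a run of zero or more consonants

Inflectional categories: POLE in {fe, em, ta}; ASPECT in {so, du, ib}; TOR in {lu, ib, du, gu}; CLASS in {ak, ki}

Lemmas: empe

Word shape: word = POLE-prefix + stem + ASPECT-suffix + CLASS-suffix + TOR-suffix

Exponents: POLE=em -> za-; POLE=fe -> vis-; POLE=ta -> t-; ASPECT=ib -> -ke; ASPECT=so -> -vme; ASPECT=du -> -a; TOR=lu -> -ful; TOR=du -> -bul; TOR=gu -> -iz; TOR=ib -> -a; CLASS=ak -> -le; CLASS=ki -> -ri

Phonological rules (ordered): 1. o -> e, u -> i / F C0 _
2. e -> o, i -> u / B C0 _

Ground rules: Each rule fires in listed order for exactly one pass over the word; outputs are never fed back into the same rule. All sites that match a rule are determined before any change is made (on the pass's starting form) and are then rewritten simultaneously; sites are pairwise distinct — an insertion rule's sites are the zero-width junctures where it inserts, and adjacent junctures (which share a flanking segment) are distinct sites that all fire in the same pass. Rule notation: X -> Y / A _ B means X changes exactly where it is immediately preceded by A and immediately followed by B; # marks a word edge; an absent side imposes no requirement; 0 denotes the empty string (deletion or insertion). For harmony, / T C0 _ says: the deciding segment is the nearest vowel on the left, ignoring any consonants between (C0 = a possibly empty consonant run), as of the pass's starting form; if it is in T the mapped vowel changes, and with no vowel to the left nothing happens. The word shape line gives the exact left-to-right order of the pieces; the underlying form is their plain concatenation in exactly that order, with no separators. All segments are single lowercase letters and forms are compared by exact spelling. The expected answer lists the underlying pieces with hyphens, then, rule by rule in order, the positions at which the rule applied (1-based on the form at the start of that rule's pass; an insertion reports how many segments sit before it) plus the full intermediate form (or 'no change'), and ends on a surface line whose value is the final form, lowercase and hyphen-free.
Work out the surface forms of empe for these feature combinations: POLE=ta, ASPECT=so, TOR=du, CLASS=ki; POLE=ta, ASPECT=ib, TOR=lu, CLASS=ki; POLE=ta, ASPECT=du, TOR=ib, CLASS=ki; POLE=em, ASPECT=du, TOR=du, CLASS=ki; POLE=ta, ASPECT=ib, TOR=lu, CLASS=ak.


cell POLE=ta, ASPECT=so, TOR=du, CLASS=ki:
underlying: t-empe-vme-ri-bul
1. o -> e, u -> i / F C0 _: fires at position(s) 12: tempevmeribil
2. e -> o, i -> u / B C0 _: no change
surface: tempevmeribil

cell POLE=ta, ASPECT=ib, TOR=lu, CLASS=ki:
underlying: t-empe-ke-ri-ful
1. o -> e, u -> i / F C0 _: fires at position(s) 11: tempekerifil
2. e -> o, i -> u / B C0 _: no change
surface: tempekerifil

cell POLE=ta, ASPECT=du, TOR=ib, CLASS=ki:
underlying: t-empe-a-ri-a
1. o -> e, u -> i / F C0 _: no change
2. e -> o, i -> u / B C0 _: fires at position(s) 8: tempearua
surface: tempearua

cell POLE=em, ASPECT=du, TOR=du, CLASS=ki:
underlying: za-empe-a-ri-bul
1. o -> e, u -> i / F C0 _: fires at position(s) 11: zaempearibil
2. e -> o, i -> u / B C0 _: fires at position(s) 3, 9: zaompearubil
surface: zaompearubil

cell POLE=ta, ASPECT=ib, TOR=lu, CLASS=ak:
underlying: t-empe-ke-le-ful
1. o -> e, u -> i / F C0 _: fires at position(s) 11: tempekelefil
2. e -> o, i -> u / B C0 _: no change
surface: tempekelefil


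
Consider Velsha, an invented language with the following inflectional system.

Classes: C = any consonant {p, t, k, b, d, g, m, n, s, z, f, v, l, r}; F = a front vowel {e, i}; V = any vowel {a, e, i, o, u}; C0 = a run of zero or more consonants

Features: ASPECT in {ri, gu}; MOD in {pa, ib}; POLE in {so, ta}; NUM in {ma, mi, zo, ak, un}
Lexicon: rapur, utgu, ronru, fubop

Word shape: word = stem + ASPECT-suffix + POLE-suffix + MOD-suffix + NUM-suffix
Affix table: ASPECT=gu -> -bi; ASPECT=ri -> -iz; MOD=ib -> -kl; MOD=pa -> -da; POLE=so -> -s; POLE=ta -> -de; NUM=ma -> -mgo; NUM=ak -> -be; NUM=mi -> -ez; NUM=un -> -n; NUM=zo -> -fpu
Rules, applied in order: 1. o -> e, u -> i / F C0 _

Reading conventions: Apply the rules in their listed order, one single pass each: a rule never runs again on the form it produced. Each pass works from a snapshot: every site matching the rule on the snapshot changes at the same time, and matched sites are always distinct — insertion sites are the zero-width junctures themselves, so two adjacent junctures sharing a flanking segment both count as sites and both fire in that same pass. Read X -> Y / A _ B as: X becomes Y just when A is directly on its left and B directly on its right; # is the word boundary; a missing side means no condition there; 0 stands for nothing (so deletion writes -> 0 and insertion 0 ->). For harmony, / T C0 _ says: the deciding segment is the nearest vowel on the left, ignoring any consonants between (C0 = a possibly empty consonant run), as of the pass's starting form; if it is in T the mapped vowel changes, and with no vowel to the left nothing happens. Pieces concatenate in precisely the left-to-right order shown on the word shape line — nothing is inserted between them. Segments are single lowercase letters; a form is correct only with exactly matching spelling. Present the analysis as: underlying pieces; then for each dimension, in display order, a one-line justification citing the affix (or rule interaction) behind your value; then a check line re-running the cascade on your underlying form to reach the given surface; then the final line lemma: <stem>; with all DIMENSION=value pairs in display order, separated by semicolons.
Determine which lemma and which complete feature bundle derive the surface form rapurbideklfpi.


underlying: rapur-bi-de-kl-fpu
ASPECT=gu - signalled by the affix -bi
MOD=ib - signalled by the affix -kl
POLE=ta - signalled by the affix -de
NUM=zo - signalled by the affix -fpu
check: rapurbideklfpu -> rapurbideklfpi
lemma: rapur; ASPECT=gu; MOD=ib; POLE=ta; NUM=zo


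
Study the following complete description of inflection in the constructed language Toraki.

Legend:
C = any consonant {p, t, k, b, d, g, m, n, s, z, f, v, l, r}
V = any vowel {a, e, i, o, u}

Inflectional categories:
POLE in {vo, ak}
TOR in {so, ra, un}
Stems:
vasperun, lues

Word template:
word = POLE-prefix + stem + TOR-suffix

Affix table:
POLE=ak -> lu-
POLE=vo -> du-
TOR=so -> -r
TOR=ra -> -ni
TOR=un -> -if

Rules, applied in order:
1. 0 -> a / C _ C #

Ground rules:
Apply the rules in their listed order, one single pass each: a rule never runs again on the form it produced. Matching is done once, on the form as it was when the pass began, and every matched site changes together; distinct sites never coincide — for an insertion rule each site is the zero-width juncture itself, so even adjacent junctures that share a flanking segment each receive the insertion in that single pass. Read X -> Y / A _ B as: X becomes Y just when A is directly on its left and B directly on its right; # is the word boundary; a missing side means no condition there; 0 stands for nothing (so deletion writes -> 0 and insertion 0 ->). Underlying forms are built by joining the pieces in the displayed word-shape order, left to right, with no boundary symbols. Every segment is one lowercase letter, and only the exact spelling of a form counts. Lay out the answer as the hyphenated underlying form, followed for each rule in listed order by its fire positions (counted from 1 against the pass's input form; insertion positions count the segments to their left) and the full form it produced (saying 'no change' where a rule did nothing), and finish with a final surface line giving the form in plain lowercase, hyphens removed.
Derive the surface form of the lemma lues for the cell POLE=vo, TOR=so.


underlying: du-lues-r
1. 0 -> a / C _ C #: inserts after position(s) 6: duluesar
surface: duluesar


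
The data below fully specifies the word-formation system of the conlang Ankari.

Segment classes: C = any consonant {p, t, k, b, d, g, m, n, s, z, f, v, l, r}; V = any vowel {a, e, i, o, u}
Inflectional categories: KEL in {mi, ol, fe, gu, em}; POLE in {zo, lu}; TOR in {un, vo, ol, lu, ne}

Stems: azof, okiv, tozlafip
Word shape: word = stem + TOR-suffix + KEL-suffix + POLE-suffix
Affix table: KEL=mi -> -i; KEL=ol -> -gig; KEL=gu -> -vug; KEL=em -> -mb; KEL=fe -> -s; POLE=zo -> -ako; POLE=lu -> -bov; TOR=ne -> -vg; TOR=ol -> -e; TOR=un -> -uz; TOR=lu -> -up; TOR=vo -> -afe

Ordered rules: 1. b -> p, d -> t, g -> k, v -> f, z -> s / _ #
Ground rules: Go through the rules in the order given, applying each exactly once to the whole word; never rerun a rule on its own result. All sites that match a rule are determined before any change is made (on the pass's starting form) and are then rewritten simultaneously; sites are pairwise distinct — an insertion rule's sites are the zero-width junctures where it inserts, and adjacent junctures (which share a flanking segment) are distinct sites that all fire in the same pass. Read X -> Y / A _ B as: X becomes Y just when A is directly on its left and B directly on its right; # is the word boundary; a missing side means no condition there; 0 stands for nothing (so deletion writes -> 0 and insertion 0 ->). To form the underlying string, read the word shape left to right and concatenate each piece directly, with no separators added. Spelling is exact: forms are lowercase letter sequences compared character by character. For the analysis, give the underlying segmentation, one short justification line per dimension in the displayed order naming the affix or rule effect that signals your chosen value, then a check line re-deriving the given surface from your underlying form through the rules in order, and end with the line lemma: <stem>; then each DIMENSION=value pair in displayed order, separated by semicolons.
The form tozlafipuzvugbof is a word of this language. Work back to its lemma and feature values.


underlying: tozlafip-uz-vug-bov
KEL=gu - signalled by the affix -vug
POLE=lu - signalled by the affix -bov
TOR=un - signalled by the affix -uz
check: tozlafipuzvugbov -> tozlafipuzvugbof
lemma: tozlafip; KEL=gu; POLE=lu; TOR=un


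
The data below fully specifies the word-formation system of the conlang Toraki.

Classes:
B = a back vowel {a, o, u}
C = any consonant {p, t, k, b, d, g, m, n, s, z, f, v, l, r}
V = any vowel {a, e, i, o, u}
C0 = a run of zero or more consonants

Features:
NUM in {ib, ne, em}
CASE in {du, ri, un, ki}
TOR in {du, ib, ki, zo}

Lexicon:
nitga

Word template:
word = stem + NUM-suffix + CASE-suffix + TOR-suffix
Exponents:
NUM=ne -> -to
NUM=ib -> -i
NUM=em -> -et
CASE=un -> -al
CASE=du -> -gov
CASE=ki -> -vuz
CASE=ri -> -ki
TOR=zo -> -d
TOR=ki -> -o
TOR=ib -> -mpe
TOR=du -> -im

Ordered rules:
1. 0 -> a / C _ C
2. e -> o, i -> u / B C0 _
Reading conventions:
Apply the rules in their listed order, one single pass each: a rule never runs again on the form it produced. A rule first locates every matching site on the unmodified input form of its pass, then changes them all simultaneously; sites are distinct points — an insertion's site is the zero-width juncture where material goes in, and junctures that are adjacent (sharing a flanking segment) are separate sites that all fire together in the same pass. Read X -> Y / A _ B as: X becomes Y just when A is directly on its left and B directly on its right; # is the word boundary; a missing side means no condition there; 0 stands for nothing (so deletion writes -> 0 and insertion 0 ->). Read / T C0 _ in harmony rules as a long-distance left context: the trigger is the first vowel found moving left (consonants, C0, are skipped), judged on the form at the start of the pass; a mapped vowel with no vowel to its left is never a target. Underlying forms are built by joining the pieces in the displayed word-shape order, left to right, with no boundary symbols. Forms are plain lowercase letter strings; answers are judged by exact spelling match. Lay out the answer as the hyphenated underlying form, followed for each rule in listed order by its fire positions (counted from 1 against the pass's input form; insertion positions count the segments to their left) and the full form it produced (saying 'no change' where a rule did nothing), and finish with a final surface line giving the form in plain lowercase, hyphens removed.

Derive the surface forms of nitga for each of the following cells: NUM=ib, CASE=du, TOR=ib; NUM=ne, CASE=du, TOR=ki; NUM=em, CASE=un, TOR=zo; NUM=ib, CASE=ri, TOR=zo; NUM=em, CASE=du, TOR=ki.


cell NUM=ib, CASE=du, TOR=ib:
underlying: nitga-i-gov-mpe
1. 0 -> a / C _ C: inserts after position(s) 3, 9, 10: nitagaigovamape
2. e -> o, i -> u / B C0 _: fires at position(s) 7, 15: nitagaugovamapo
surface: nitagaugovamapo

cell NUM=ne, CASE=du, TOR=ki:
underlying: nitga-to-gov-o
1. 0 -> a / C _ C: inserts after position(s) 3: nitagatogovo
2. e -> o, i -> u / B C0 _: no change
surface: nitagatogovo

cell NUM=em, CASE=un, TOR=zo:
underlying: nitga-et-al-d
1. 0 -> a / C _ C: inserts after position(s) 3, 9: nitagaetalad
2. e -> o, i -> u / B C0 _: fires at position(s) 7: nitagaotalad
surface: nitagaotalad

cell NUM=ib, CASE=ri, TOR=zo:
underlying: nitga-i-ki-d
1. 0 -> a / C _ C: inserts after position(s) 3: nitagaikid
2. e -> o, i -> u / B C0 _: fires at position(s) 7: nitagaukid
surface: nitagaukid

cell NUM=em, CASE=du, TOR=ki:
underlying: nitga-et-gov-o
1. 0 -> a / C _ C: inserts after position(s) 3, 7: nitagaetagovo
2. e -> o, i -> u / B C0 _: fires at position(s) 7: nitagaotagovo
surface: nitagaotagovo


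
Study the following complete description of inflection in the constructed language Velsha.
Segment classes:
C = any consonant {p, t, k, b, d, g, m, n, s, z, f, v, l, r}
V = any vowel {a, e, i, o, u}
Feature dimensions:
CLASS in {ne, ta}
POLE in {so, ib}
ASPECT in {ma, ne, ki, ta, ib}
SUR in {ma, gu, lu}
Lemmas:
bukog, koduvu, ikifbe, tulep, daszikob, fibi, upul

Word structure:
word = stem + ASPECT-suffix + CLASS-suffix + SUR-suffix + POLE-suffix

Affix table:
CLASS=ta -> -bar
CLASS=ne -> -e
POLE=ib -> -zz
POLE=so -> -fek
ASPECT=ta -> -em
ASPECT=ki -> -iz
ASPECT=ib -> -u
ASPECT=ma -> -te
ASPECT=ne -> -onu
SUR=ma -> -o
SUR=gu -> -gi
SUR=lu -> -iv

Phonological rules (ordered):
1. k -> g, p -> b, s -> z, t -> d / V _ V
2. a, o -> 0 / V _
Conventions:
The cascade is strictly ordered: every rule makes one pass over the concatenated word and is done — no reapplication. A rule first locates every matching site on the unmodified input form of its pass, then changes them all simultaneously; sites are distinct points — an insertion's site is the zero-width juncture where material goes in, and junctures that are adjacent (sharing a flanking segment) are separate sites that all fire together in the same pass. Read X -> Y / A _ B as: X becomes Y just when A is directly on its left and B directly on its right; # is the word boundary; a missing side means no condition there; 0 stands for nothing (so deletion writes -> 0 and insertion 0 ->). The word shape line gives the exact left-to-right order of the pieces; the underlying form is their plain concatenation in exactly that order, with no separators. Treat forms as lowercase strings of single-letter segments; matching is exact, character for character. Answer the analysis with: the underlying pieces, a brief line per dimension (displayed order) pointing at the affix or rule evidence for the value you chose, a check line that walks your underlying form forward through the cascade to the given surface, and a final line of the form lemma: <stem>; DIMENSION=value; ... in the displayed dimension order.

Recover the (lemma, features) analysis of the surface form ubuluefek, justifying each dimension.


underlying: upul-u-e-o-fek
CLASS=ne - signalled by the affix -e
POLE=so - signalled by the affix -fek
ASPECT=ib - signalled by the affix -u
SUR=ma - signalled by the affix -o
check: upulueofek -> ubulueofek -> ubuluefek
lemma: upul; CLASS=ne; POLE=so; ASPECT=ib; SUR=ma


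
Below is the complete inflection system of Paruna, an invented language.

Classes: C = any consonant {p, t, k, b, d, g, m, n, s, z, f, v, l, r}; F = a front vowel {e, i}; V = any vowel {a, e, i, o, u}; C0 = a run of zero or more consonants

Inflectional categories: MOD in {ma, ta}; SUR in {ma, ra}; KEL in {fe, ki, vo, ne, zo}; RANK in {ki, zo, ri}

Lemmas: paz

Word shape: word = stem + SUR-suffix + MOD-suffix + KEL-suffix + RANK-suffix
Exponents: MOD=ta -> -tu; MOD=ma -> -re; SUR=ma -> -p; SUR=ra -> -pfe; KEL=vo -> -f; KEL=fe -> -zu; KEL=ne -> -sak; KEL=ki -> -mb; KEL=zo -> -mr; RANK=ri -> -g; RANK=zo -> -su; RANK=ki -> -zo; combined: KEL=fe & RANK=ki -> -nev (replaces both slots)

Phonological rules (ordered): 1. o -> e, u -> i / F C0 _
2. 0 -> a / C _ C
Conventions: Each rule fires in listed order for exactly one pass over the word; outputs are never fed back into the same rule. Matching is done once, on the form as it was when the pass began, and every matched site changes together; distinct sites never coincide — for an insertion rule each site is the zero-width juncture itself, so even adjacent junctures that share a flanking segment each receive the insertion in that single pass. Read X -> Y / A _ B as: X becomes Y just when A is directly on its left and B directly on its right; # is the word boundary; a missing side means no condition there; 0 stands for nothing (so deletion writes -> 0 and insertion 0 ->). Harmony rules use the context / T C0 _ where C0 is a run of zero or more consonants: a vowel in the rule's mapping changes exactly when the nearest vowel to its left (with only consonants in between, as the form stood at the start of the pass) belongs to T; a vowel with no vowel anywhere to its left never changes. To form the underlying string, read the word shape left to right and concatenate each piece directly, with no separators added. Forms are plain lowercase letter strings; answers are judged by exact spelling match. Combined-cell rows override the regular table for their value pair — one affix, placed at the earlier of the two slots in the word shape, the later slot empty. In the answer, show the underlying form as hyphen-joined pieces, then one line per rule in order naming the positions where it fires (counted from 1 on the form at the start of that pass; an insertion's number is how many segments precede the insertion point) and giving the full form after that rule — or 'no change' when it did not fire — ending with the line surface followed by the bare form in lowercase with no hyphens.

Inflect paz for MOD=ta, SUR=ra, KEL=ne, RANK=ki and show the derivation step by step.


underlying: paz-pfe-tu-sak-zo
1. o -> e, u -> i / F C0 _: fires at position(s) 8: pazpfetisakzo
2. 0 -> a / C _ C: inserts after position(s) 3, 4, 11: pazapafetisakazo
surface: pazapafetisakazo


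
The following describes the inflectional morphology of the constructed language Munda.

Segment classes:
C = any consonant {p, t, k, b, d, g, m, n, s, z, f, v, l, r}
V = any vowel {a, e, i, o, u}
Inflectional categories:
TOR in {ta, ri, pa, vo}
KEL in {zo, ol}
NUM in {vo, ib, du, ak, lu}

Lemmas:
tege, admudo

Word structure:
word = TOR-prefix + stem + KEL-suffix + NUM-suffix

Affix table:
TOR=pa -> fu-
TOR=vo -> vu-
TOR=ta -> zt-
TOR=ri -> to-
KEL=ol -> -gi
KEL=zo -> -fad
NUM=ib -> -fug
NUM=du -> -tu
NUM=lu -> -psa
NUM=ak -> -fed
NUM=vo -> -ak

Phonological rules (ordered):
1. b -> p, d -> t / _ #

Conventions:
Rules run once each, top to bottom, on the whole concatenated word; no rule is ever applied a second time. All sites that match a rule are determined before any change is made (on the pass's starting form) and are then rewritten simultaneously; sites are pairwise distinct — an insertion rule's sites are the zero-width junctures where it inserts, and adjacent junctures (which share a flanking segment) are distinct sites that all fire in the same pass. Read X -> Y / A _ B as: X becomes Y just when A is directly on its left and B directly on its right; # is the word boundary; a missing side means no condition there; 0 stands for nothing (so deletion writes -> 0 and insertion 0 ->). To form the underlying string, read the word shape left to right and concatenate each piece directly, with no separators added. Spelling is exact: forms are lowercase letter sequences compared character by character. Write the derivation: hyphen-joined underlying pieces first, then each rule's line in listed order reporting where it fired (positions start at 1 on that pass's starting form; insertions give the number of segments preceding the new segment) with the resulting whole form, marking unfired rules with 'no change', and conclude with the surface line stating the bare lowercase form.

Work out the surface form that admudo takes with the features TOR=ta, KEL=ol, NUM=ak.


underlying: zt-admudo-gi-fed
1. b -> p, d -> t / _ #: fires at position(s) 13: ztadmudogifet
surface: ztadmudogifet


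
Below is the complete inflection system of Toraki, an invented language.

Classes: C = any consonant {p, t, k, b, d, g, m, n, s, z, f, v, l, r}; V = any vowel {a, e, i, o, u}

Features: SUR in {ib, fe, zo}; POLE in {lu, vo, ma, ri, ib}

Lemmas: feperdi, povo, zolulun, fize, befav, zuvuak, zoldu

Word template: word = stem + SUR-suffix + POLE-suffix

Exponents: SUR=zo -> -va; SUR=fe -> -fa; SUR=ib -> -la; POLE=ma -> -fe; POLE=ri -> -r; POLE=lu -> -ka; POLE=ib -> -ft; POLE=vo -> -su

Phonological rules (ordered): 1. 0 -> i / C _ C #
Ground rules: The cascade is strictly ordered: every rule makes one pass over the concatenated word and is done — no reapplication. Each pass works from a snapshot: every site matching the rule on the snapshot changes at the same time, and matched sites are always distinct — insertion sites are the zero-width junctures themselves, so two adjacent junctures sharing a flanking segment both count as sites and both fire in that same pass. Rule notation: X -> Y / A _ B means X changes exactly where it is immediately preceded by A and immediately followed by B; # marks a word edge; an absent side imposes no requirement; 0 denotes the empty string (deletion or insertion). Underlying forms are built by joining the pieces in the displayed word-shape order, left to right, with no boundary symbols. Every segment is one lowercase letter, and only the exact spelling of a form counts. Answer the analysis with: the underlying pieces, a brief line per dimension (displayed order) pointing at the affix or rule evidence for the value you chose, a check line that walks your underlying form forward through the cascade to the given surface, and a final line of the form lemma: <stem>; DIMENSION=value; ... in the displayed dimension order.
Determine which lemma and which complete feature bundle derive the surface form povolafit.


underlying: povo-la-ft
SUR=ib - signalled by the affix -la
POLE=ib - signalled by the affix -ft
check: povolaft -> povolafit
lemma: povo; SUR=ib; POLE=ib


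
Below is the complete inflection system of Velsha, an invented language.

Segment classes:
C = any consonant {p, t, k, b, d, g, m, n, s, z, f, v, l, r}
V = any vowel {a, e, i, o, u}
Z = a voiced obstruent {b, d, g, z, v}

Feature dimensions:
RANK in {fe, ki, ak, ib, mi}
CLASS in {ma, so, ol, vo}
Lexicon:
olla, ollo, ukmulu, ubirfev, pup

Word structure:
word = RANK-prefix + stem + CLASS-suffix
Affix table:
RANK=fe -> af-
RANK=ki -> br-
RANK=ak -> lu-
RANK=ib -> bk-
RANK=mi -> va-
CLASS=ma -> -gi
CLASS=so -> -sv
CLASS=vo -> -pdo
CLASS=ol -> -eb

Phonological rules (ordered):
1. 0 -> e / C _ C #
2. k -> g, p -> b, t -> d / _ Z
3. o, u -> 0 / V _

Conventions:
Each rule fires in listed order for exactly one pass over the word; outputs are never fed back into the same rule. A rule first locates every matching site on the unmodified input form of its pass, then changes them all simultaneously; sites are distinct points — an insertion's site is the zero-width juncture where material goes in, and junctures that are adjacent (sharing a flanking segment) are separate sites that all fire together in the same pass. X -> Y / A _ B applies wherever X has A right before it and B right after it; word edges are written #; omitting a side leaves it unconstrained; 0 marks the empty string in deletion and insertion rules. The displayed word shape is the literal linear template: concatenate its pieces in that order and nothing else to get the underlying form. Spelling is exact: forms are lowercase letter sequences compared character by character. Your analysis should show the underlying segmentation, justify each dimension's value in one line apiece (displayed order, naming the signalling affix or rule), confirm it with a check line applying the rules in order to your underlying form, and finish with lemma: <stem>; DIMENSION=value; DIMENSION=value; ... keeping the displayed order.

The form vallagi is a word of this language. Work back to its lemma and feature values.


underlying: va-olla-gi
RANK=mi - signalled by the affix va-
CLASS=ma - signalled by the affix -gi
check: vaollagi -> vaollagi -> vaollagi -> vallagi
lemma: olla; RANK=mi; CLASS=ma


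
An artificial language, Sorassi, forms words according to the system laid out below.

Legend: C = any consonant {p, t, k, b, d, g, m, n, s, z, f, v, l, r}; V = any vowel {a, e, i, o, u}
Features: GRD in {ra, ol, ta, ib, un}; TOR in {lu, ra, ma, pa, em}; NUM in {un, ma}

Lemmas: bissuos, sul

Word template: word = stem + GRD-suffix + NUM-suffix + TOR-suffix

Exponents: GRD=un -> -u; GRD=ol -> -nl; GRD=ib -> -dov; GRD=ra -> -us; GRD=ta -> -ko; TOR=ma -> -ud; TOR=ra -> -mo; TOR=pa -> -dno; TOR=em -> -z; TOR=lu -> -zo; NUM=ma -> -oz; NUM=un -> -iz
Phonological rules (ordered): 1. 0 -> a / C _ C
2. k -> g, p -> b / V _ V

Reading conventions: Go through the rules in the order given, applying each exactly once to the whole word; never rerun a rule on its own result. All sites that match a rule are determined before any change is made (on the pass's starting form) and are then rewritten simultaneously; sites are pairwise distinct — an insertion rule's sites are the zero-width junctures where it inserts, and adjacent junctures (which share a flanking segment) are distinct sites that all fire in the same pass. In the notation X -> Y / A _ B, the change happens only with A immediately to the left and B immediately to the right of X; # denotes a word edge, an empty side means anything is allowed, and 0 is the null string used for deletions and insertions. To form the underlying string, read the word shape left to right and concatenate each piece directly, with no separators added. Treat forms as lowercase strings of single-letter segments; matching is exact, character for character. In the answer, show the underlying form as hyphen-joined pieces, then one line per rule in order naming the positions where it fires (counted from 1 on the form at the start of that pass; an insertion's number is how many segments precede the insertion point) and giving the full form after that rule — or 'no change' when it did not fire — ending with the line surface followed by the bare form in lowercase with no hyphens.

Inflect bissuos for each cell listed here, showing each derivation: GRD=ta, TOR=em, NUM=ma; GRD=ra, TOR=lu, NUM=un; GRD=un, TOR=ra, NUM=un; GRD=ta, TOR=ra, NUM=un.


cell GRD=ta, TOR=em, NUM=ma:
underlying: bissuos-ko-oz-z
1. 0 -> a / C _ C: inserts after position(s) 3, 7, 11: bisasuosakoozaz
2. k -> g, p -> b / V _ V: fires at position(s) 10: bisasuosagoozaz
surface: bisasuosagoozaz

cell GRD=ra, TOR=lu, NUM=un:
underlying: bissuos-us-iz-zo
1. 0 -> a / C _ C: inserts after position(s) 3, 11: bisasuosusizazo
2. k -> g, p -> b / V _ V: no change
surface: bisasuosusizazo

cell GRD=un, TOR=ra, NUM=un:
underlying: bissuos-u-iz-mo
1. 0 -> a / C _ C: inserts after position(s) 3, 10: bisasuosuizamo
2. k -> g, p -> b / V _ V: no change
surface: bisasuosuizamo

cell GRD=ta, TOR=ra, NUM=un:
underlying: bissuos-ko-iz-mo
1. 0 -> a / C _ C: inserts after position(s) 3, 7, 11: bisasuosakoizamo
2. k -> g, p -> b / V _ V: fires at position(s) 10: bisasuosagoizamo
surface: bisasuosagoizamo


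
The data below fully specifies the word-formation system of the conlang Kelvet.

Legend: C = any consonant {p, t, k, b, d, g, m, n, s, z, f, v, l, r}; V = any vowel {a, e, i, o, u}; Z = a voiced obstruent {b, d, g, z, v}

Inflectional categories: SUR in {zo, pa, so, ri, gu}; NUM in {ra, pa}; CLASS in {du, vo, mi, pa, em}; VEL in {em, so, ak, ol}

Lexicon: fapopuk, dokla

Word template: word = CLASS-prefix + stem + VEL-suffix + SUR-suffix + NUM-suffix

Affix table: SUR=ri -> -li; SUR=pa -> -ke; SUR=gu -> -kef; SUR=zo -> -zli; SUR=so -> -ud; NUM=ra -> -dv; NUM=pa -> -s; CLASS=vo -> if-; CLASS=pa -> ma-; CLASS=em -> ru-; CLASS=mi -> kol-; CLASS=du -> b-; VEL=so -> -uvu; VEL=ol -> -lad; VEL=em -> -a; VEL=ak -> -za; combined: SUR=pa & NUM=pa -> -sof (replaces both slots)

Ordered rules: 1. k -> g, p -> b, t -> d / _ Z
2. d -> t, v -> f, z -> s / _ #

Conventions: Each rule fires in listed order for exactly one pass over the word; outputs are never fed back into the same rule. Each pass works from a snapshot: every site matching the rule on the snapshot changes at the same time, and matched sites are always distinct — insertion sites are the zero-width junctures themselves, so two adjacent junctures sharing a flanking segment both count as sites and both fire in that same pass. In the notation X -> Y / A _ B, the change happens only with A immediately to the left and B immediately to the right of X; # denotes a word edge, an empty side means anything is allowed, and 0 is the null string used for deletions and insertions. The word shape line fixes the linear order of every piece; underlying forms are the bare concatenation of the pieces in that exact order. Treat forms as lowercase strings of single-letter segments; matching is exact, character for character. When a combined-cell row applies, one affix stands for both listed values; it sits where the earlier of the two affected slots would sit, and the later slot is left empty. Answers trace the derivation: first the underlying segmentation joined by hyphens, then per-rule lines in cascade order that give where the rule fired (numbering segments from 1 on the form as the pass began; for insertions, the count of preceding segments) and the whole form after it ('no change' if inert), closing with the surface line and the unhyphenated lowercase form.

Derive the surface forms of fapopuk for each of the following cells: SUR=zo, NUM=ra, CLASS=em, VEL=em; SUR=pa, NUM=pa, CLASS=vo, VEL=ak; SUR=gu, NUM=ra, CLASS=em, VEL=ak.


cell SUR=zo, NUM=ra, CLASS=em, VEL=em:
underlying: ru-fapopuk-a-zli-dv
1. k -> g, p -> b, t -> d / _ Z: no change
2. d -> t, v -> f, z -> s / _ #: fires at position(s) 15: rufapopukazlidf
surface: rufapopukazlidf

cell SUR=pa, NUM=pa, CLASS=vo, VEL=ak:
underlying: if-fapopuk-za-sof
1. k -> g, p -> b, t -> d / _ Z: fires at position(s) 9: iffapopugzasof
2. d -> t, v -> f, z -> s / _ #: no change
surface: iffapopugzasof

cell SUR=gu, NUM=ra, CLASS=em, VEL=ak:
underlying: ru-fapopuk-za-kef-dv
1. k -> g, p -> b, t -> d / _ Z: fires at position(s) 9: rufapopugzakefdv
2. d -> t, v -> f, z -> s / _ #: fires at position(s) 16: rufapopugzakefdf
surface: rufapopugzakefdf
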